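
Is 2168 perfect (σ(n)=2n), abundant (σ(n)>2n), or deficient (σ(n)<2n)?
deficient

Proper divisors of 2168: sum = 1 + 2 + 4 + 8 + 271 + 542 + 1084 = 1912
Since 1912 < 2168, 2168 is deficient.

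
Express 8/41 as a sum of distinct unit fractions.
1/6 + 1/36 + 1/1476

Greedy algorithm:
8/41: ceiling(41/8) = 6, use 1/6
7/246: ceiling(246/7) = 36, use 1/36
1/1476: ceiling(1476/1) = 1476, use 1/1476
Result: 8/41 = 1/6 + 1/36 + 1/1476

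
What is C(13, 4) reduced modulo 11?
0

Using Lucas' theorem:
Write n=13 and k=4 in base 11:
n in base 11: [1, 2]
k in base 11: [0, 4]
C(13,4) mod 11 = ∏ C(n_i, k_i) mod 11
Digit binomials (mod 11): C(1,0) = 1; C(2,4) = 0 (k_i > n_i)
Product: 1 × 0 = 0 ≡ 0 (mod 11)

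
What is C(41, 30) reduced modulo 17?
0

Using Lucas' theorem:
Write n=41 and k=30 in base 17:
n in base 17: [2, 7]
k in base 17: [1, 13]
C(41,30) mod 17 = ∏ C(n_i, k_i) mod 17
Digit binomials (mod 17): C(2,1) = 2; C(7,13) = 0 (k_i > n_i)
Product: 2 × 0 = 0 ≡ 0 (mod 17)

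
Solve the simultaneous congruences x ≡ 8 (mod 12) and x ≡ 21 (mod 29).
224

Using Chinese Remainder Theorem:
M = 12 × 29 = 348
M1 = 29, M2 = 12
y1 = 29^(-1) mod 12 = 5
y2 = 12^(-1) mod 29 = 17
x = (8×29×5 + 21×12×17) mod 348 = 224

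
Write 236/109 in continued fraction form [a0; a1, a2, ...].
[2; 6, 18]

Euclidean algorithm steps:
236 = 2 × 109 + 18
109 = 6 × 18 + 1
18 = 18 × 1 + 0
Continued fraction: [2; 6, 18]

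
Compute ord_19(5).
9

19 is prime, so ord(5) divides φ(19) = 18.
Divisors of 18: 1, 2, 3, 6, 9, 18.
Repeated squaring: 5^1 ≡ 5, 5^2 ≡ 6, 5^4 ≡ 17, 5^8 ≡ 4, 5^16 ≡ 16 (mod 19).
Test 5^d mod 19 for each divisor d in increasing order:
5^1 ≡ 5
5^2 ≡ 6
5^3 = 5^2·5^1 ≡ 11
5^6 = 5^4·5^2 ≡ 7
5^9 = 5^8·5^1 ≡ 1  ← first divisor giving 1
The order is 9.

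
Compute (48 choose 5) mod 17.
13

Using Lucas' theorem:
Write n=48 and k=5 in base 17:
n in base 17: [2, 14]
k in base 17: [0, 5]
C(48,5) mod 17 = ∏ C(n_i, k_i) mod 17
Digit binomials (mod 17): C(2,0) = 1; C(14,5) = 2002 ≡ 13
Product: 1 × 13 = 13 ≡ 13 (mod 17)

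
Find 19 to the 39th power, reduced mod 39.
34

Repeated squaring. Binary of 39 = 100111.
19^1 ≡ 19 (mod 39); 19^2 ≡ 10 (mod 39); 19^4 ≡ 22 (mod 39); 19^8 ≡ 16 (mod 39); 19^16 ≡ 22 (mod 39); 19^32 ≡ 16 (mod 39)
19^39 = 19^1 × 19^2 × 19^4 × 19^32 ≡ 34 (mod 39)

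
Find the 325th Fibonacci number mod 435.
350

Matrix identity: Q^n = [[F_(n+1), F_n], [F_n, F_(n-1)]] with Q = [[1,1],[1,0]].
n = 325 = 101000101₂. Square-and-multiply, entries mod 435:
Q^1 = [[1,1],[1,0]]
Q^2 = (Q^1)² = [[2,1],[1,1]]
Q^5 = (Q^2)²·Q = [[8,5],[5,3]]
Q^10 = (Q^5)² = [[89,55],[55,34]]
Q^20 = (Q^10)² = [[71,240],[240,266]]
Q^40 = (Q^20)² = [[1,405],[405,31]]
Q^81 = (Q^40)²·Q = [[376,31],[31,345]]
Q^162 = (Q^81)² = [[92,166],[166,361]]
Q^325 = (Q^162)²·Q = [[293,350],[350,378]]
F_325 mod 435 = Q^325[0][1] = 350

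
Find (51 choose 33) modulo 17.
0

Using Lucas' theorem:
Write n=51 and k=33 in base 17:
n in base 17: [3, 0]
k in base 17: [1, 16]
C(51,33) mod 17 = ∏ C(n_i, k_i) mod 17
Digit binomials (mod 17): C(3,1) = 3; C(0,16) = 0 (k_i > n_i)
Product: 3 × 0 = 0 ≡ 0 (mod 17)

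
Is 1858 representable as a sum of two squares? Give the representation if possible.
3² + 43² (a=3, b=43)

Factorization: 1858 = 2 × 929
By Fermat: n is sum of two squares iff every prime p ≡ 3 (mod 4) appears to even power.
All primes ≡ 3 (mod 4) appear to even power.
Search a = 0, 1, 2, … for 1858 - a² a perfect square: first hit at a = 3: 1858 - 9 = 1849 = 43².
1858 = 3² + 43² = 9 + 1849 ✓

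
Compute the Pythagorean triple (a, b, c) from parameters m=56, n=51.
(535, 5712, 5737)

Euclid's formula: a = m² - n², b = 2mn, c = m² + n²
m = 56, n = 51
a = 56² - 51² = 3136 - 2601 = 535
b = 2 × 56 × 51 = 5712
c = 56² + 51² = 3136 + 2601 = 5737
Verification: 535² + 5712² = 286225 + 32626944 = 32913169 = 5737² ✓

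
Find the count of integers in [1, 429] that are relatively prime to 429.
240

429 = 3 × 11 × 13
φ(n) = n × ∏(1 - 1/p) for each prime p dividing n
φ(429) = 429 × (1 - 1/3) × (1 - 1/11) × (1 - 1/13) = 240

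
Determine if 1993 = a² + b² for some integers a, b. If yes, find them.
12² + 43² (a=12, b=43)

Factorization: 1993 = 1993
By Fermat: n is sum of two squares iff every prime p ≡ 3 (mod 4) appears to even power.
All primes ≡ 3 (mod 4) appear to even power.
Search a = 0, 1, 2, … for 1993 - a² a perfect square: first hit at a = 12: 1993 - 144 = 1849 = 43².
1993 = 12² + 43² = 144 + 1849 ✓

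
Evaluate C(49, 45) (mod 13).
2

Using Lucas' theorem:
Write n=49 and k=45 in base 13:
n in base 13: [3, 10]
k in base 13: [3, 6]
C(49,45) mod 13 = ∏ C(n_i, k_i) mod 13
Digit binomials (mod 13): C(3,3) = 1; C(10,6) = 210 ≡ 2
Product: 1 × 2 = 2 ≡ 2 (mod 13)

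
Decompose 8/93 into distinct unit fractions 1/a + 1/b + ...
1/12 + 1/372

Greedy algorithm:
8/93: ceiling(93/8) = 12, use 1/12
1/372: ceiling(372/1) = 372, use 1/372
Result: 8/93 = 1/12 + 1/372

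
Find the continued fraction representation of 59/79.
[0; 1, 2, 1, 19]

Euclidean algorithm steps:
59 = 0 × 79 + 59
79 = 1 × 59 + 20
59 = 2 × 20 + 19
20 = 1 × 19 + 1
19 = 19 × 1 + 0
Continued fraction: [0; 1, 2, 1, 19]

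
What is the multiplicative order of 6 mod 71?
35

71 is prime, so ord(6) divides φ(71) = 70.
Divisors of 70: 1, 2, 5, 7, 10, 14, 35, 70.
Repeated squaring: 6^1 ≡ 6, 6^2 ≡ 36, 6^4 ≡ 18, 6^8 ≡ 40, 6^16 ≡ 38, 6^32 ≡ 24, 6^64 ≡ 8 (mod 71).
Test 6^d mod 71 for each divisor d in increasing order:
6^1 ≡ 6
6^2 ≡ 36
6^5 = 6^4·6^1 ≡ 37
6^7 = 6^4·6^2·6^1 ≡ 54
6^10 = 6^8·6^2 ≡ 20
6^14 = 6^8·6^4·6^2 ≡ 5
6^35 = 6^32·6^2·6^1 ≡ 1  ← first divisor giving 1
The order is 35.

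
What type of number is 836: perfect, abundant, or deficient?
abundant

Proper divisors of 836: sum = 1 + 2 + 4 + 11 + 19 + 22 + 38 + 44 + 76 + 209 + 418 = 844
Since 844 > 836, 836 is abundant.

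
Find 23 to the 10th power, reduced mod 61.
60

Repeated squaring. Binary of 10 = 1010.
23^1 ≡ 23 (mod 61); 23^2 ≡ 41 (mod 61); 23^4 ≡ 34 (mod 61); 23^8 ≡ 58 (mod 61)
23^10 = 23^2 × 23^8 ≡ 60 (mod 61)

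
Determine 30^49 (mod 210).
30

Repeated squaring. Binary of 49 = 110001.
30^1 ≡ 30 (mod 210); 30^2 ≡ 60 (mod 210); 30^4 ≡ 30 (mod 210); 30^8 ≡ 60 (mod 210); 30^16 ≡ 30 (mod 210); 30^32 ≡ 60 (mod 210)
30^49 = 30^1 × 30^16 × 30^32 ≡ 30 (mod 210)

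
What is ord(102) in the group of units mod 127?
42

127 is prime, so ord(102) divides φ(127) = 126.
Divisors of 126: 1, 2, 3, 6, 7, 9, 14, 18, 21, 42, 63, 126.
Repeated squaring: 102^1 ≡ 102, 102^2 ≡ 117, 102^4 ≡ 100, 102^8 ≡ 94, 102^16 ≡ 73, 102^32 ≡ 122, 102^64 ≡ 25 (mod 127).
Test 102^d mod 127 for each divisor d in increasing order:
102^1 ≡ 102
102^2 ≡ 117
102^3 = 102^2·102^1 ≡ 123
102^6 = 102^4·102^2 ≡ 16
102^7 = 102^4·102^2·102^1 ≡ 108
102^9 = 102^8·102^1 ≡ 63
102^14 = 102^8·102^4·102^2 ≡ 107
102^18 = 102^16·102^2 ≡ 32
102^21 = 102^16·102^4·102^1 ≡ 126
102^42 = 102^32·102^8·102^2 ≡ 1  ← first divisor giving 1
The order is 42.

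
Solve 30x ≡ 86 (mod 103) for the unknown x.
x ≡ 99 (mod 103)

gcd(30, 103) = 1, which divides 86, so solutions exist.
Find 30^(-1) mod 103 by the extended Euclidean algorithm:
103 = 3 × 30 + 13  ⟹  13 = (1)·103 + (-3)·30
30 = 2 × 13 + 4  ⟹  4 = (-2)·103 + (7)·30
13 = 3 × 4 + 1  ⟹  1 = (7)·103 + (-24)·30
So (-24)·30 ≡ 1 (mod 103), i.e. 30^(-1) ≡ -24 ≡ 79 (mod 103).
x ≡ 79 × 86 = 6794 ≡ 99 (mod 103).
Check: 30 × 99 = 2970 ≡ 86 (mod 103).
Unique solution: x ≡ 99 (mod 103)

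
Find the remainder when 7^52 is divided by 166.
147

Repeated squaring. Binary of 52 = 110100.
7^1 ≡ 7 (mod 166); 7^2 ≡ 49 (mod 166); 7^4 ≡ 77 (mod 166); 7^8 ≡ 119 (mod 166); 7^16 ≡ 51 (mod 166); 7^32 ≡ 111 (mod 166)
7^52 = 7^4 × 7^16 × 7^32 ≡ 147 (mod 166)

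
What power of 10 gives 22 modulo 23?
11

Baby-step giant-step with step n = ⌈√23⌉ = 5.
Baby steps 10^j mod 23 (j:value) for j=0..4: 0:1, 1:10, 2:8, 3:11, 4:18.
Giant-step multiplier: 10^(-5) ≡ 10^(22-5) = 10^17 ≡ 17 (mod 23).
Giant steps γ_i = 22·17^i mod 23: γ_0=22, γ_1=6, γ_2=10 (in table at j=1).
x = i·n + j = 2·5 + 1 = 11.
Check: 10^11 ≡ 22 (mod 23).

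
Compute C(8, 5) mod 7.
0

Using Lucas' theorem:
Write n=8 and k=5 in base 7:
n in base 7: [1, 1]
k in base 7: [0, 5]
C(8,5) mod 7 = ∏ C(n_i, k_i) mod 7
Digit binomials (mod 7): C(1,0) = 1; C(1,5) = 0 (k_i > n_i)
Product: 1 × 0 = 0 ≡ 0 (mod 7)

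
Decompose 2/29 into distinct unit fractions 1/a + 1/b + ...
1/15 + 1/435

Greedy algorithm:
2/29: ceiling(29/2) = 15, use 1/15
1/435: ceiling(435/1) = 435, use 1/435
Result: 2/29 = 1/15 + 1/435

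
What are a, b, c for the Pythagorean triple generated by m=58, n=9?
(3283, 1044, 3445)

Euclid's formula: a = m² - n², b = 2mn, c = m² + n²
m = 58, n = 9
a = 58² - 9² = 3364 - 81 = 3283
b = 2 × 58 × 9 = 1044
c = 58² + 9² = 3364 + 81 = 3445
Verification: 3283² + 1044² = 10778089 + 1089936 = 11868025 = 3445² ✓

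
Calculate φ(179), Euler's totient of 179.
178

179 = 179
φ(n) = n × ∏(1 - 1/p) for each prime p dividing n
φ(179) = 179 × (1 - 1/179) = 178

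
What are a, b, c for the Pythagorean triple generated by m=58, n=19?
(3003, 2204, 3725)

Euclid's formula: a = m² - n², b = 2mn, c = m² + n²
m = 58, n = 19
a = 58² - 19² = 3364 - 361 = 3003
b = 2 × 58 × 19 = 2204
c = 58² + 19² = 3364 + 361 = 3725
Verification: 3003² + 2204² = 9018009 + 4857616 = 13875625 = 3725² ✓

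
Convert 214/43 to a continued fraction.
[4; 1, 42]

Euclidean algorithm steps:
214 = 4 × 43 + 42
43 = 1 × 42 + 1
42 = 42 × 1 + 0
Continued fraction: [4; 1, 42]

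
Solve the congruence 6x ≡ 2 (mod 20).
x ≡ 7 (mod 10)

gcd(6, 20) = 2, which divides 2, so solutions exist.
Divide through by 2: 3x ≡ 1 (mod 10).
Find 3^(-1) mod 10 by the extended Euclidean algorithm:
10 = 3 × 3 + 1  ⟹  1 = (1)·10 + (-3)·3
So (-3)·3 ≡ 1 (mod 10), i.e. 3^(-1) ≡ -3 ≡ 7 (mod 10).
x ≡ 7 × 1 = 7 ≡ 7 (mod 10).
Check: 6 × 7 = 42 ≡ 2 (mod 20).
x ≡ 7 (mod 10), giving 2 solutions mod 20.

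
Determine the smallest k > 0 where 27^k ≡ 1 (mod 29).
28

29 is prime, so ord(27) divides φ(29) = 28.
Divisors of 28: 1, 2, 4, 7, 14, 28.
Repeated squaring: 27^1 ≡ 27, 27^2 ≡ 4, 27^4 ≡ 16, 27^8 ≡ 24, 27^16 ≡ 25 (mod 29).
Test 27^d mod 29 for each divisor d in increasing order:
27^1 ≡ 27
27^2 ≡ 4
27^4 ≡ 16
27^7 = 27^4·27^2·27^1 ≡ 17
27^14 = 27^8·27^4·27^2 ≡ 28
27^28 = 27^16·27^8·27^4 ≡ 1  ← first divisor giving 1
The order is 28.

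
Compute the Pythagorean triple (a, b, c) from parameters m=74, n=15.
(5251, 2220, 5701)

Euclid's formula: a = m² - n², b = 2mn, c = m² + n²
m = 74, n = 15
a = 74² - 15² = 5476 - 225 = 5251
b = 2 × 74 × 15 = 2220
c = 74² + 15² = 5476 + 225 = 5701
Verification: 5251² + 2220² = 27573001 + 4928400 = 32501401 = 5701² ✓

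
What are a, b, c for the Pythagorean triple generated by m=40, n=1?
(1599, 80, 1601)

Euclid's formula: a = m² - n², b = 2mn, c = m² + n²
m = 40, n = 1
a = 40² - 1² = 1600 - 1 = 1599
b = 2 × 40 × 1 = 80
c = 40² + 1² = 1600 + 1 = 1601
Verification: 1599² + 80² = 2556801 + 6400 = 2563201 = 1601² ✓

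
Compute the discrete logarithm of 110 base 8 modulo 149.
22

Baby-step giant-step with step n = ⌈√149⌉ = 13.
Baby steps 8^j mod 149 (j:value) for j=0..12: 0:1, 1:8, 2:64, 3:65, 4:73, 5:137, 6:53, 7:126, 8:114, 9:18, 10:144, 11:109, 12:127.
Giant-step multiplier: 8^(-13) ≡ 8^(148-13) = 8^135 ≡ 11 (mod 149).
Giant steps γ_i = 110·11^i mod 149: γ_0=110, γ_1=18 (in table at j=9).
x = i·n + j = 1·13 + 9 = 22.
Check: 8^22 ≡ 110 (mod 149).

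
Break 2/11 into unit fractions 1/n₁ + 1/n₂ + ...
1/6 + 1/66

Greedy algorithm:
2/11: ceiling(11/2) = 6, use 1/6
1/66: ceiling(66/1) = 66, use 1/66
Result: 2/11 = 1/6 + 1/66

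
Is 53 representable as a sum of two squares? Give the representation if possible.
2² + 7² (a=2, b=7)

Factorization: 53 = 53
By Fermat: n is sum of two squares iff every prime p ≡ 3 (mod 4) appears to even power.
All primes ≡ 3 (mod 4) appear to even power.
Search a = 0, 1, 2, … for 53 - a² a perfect square: first hit at a = 2: 53 - 4 = 49 = 7².
53 = 2² + 7² = 4 + 49 ✓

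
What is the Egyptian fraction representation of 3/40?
1/14 + 1/280

Greedy algorithm:
3/40: ceiling(40/3) = 14, use 1/14
1/280: ceiling(280/1) = 280, use 1/280
Result: 3/40 = 1/14 + 1/280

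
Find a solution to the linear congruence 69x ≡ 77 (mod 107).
x ≡ 74 (mod 107)

gcd(69, 107) = 1, which divides 77, so solutions exist.
Find 69^(-1) mod 107 by the extended Euclidean algorithm:
107 = 1 × 69 + 38  ⟹  38 = (1)·107 + (-1)·69
69 = 1 × 38 + 31  ⟹  31 = (-1)·107 + (2)·69
38 = 1 × 31 + 7  ⟹  7 = (2)·107 + (-3)·69
31 = 4 × 7 + 3  ⟹  3 = (-9)·107 + (14)·69
7 = 2 × 3 + 1  ⟹  1 = (20)·107 + (-31)·69
So (-31)·69 ≡ 1 (mod 107), i.e. 69^(-1) ≡ -31 ≡ 76 (mod 107).
x ≡ 76 × 77 = 5852 ≡ 74 (mod 107).
Check: 69 × 74 = 5106 ≡ 77 (mod 107).
Unique solution: x ≡ 74 (mod 107)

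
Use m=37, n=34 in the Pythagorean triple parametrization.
(213, 2516, 2525)

Euclid's formula: a = m² - n², b = 2mn, c = m² + n²
m = 37, n = 34
a = 37² - 34² = 1369 - 1156 = 213
b = 2 × 37 × 34 = 2516
c = 37² + 34² = 1369 + 1156 = 2525
Verification: 213² + 2516² = 45369 + 6330256 = 6375625 = 2525² ✓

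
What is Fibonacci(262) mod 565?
116

Matrix identity: Q^n = [[F_(n+1), F_n], [F_n, F_(n-1)]] with Q = [[1,1],[1,0]].
n = 262 = 100000110₂. Square-and-multiply, entries mod 565:
Q^1 = [[1,1],[1,0]]
Q^2 = (Q^1)² = [[2,1],[1,1]]
Q^4 = (Q^2)² = [[5,3],[3,2]]
Q^8 = (Q^4)² = [[34,21],[21,13]]
Q^16 = (Q^8)² = [[467,422],[422,45]]
Q^32 = (Q^16)² = [[108,234],[234,439]]
Q^65 = (Q^32)²·Q = [[58,315],[315,308]]
Q^131 = (Q^65)²·Q = [[354,324],[324,30]]
Q^262 = (Q^131)² = [[337,116],[116,221]]
F_262 mod 565 = Q^262[0][1] = 116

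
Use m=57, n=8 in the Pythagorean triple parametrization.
(3185, 912, 3313)

Euclid's formula: a = m² - n², b = 2mn, c = m² + n²
m = 57, n = 8
a = 57² - 8² = 3249 - 64 = 3185
b = 2 × 57 × 8 = 912
c = 57² + 8² = 3249 + 64 = 3313
Verification: 3185² + 912² = 10144225 + 831744 = 10975969 = 3313² ✓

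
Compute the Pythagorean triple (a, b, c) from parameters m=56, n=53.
(327, 5936, 5945)

Euclid's formula: a = m² - n², b = 2mn, c = m² + n²
m = 56, n = 53
a = 56² - 53² = 3136 - 2809 = 327
b = 2 × 56 × 53 = 5936
c = 56² + 53² = 3136 + 2809 = 5945
Verification: 327² + 5936² = 106929 + 35236096 = 35343025 = 5945² ✓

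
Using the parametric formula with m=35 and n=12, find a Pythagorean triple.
(1081, 840, 1369)

Euclid's formula: a = m² - n², b = 2mn, c = m² + n²
m = 35, n = 12
a = 35² - 12² = 1225 - 144 = 1081
b = 2 × 35 × 12 = 840
c = 35² + 12² = 1225 + 144 = 1369
Verification: 1081² + 840² = 1168561 + 705600 = 1874161 = 1369² ✓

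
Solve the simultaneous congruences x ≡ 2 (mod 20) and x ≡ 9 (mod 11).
42

Using Chinese Remainder Theorem:
M = 20 × 11 = 220
M1 = 11, M2 = 20
y1 = 11^(-1) mod 20 = 11
y2 = 20^(-1) mod 11 = 5
x = (2×11×11 + 9×20×5) mod 220 = 42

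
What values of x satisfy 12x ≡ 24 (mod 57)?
x ≡ 2 (mod 19)

gcd(12, 57) = 3, which divides 24, so solutions exist.
Divide through by 3: 4x ≡ 8 (mod 19).
Find 4^(-1) mod 19 by the extended Euclidean algorithm:
19 = 4 × 4 + 3  ⟹  3 = (1)·19 + (-4)·4
4 = 1 × 3 + 1  ⟹  1 = (-1)·19 + (5)·4
So (5)·4 ≡ 1 (mod 19), i.e. 4^(-1) ≡ 5 (mod 19).
x ≡ 5 × 8 = 40 ≡ 2 (mod 19).
Check: 12 × 2 = 24 ≡ 24 (mod 57).
x ≡ 2 (mod 19), giving 3 solutions mod 57.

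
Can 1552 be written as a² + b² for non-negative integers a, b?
16² + 36² (a=16, b=36)

Factorization: 1552 = 2^4 × 97
By Fermat: n is sum of two squares iff every prime p ≡ 3 (mod 4) appears to even power.
All primes ≡ 3 (mod 4) appear to even power.
Search a = 0, 1, 2, … for 1552 - a² a perfect square: first hit at a = 16: 1552 - 256 = 1296 = 36².
1552 = 16² + 36² = 256 + 1296 ✓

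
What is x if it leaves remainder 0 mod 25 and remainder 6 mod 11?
50

Using Chinese Remainder Theorem:
M = 25 × 11 = 275
M1 = 11, M2 = 25
y1 = 11^(-1) mod 25 = 16
y2 = 25^(-1) mod 11 = 4
x = (0×11×16 + 6×25×4) mod 275 = 50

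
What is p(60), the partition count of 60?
966467

p(n) counts ways to write n as a sum of positive integers (order ignored).
Euler's pentagonal recurrence: p(k) = p(k-1) + p(k-2) - p(k-5) - p(k-7) + p(k-12) + p(k-15) - ... (offsets j(3j∓1)/2, signs ++--, p(0)=1, p(<0)=0).
DP table for k = 0..59: p(0)=1, p(1)=1, p(2)=2, p(3)=3, p(4)=5, p(5)=7, p(6)=11, p(7)=15, p(8)=22, p(9)=30, p(10)=42, p(11)=56, p(12)=77, p(13)=101, p(14)=135, p(15)=176, p(16)=231, p(17)=297, p(18)=385, p(19)=490, p(20)=627, p(21)=792, p(22)=1002, p(23)=1255, p(24)=1575, p(25)=1958, p(26)=2436, p(27)=3010, p(28)=3718, p(29)=4565, p(30)=5604, p(31)=6842, p(32)=8349, p(33)=10143, p(34)=12310, p(35)=14883, p(36)=17977, p(37)=21637, p(38)=26015, p(39)=31185, p(40)=37338, p(41)=44583, p(42)=53174, p(43)=63261, p(44)=75175, p(45)=89134, p(46)=105558, p(47)=124754, p(48)=147273, p(49)=173525, p(50)=204226, p(51)=239943, p(52)=281589, p(53)=329931, p(54)=386155, p(55)=451276, p(56)=526823, p(57)=614154, p(58)=715220, p(59)=831820.
Final step: p(60) = p(59) + p(58) - p(55) - p(53) + p(48) + p(45) - p(38) - p(34) + p(25) + p(20) - p(9) - p(3)
= 831820 + 715220 - 451276 - 329931 + 147273 + 89134 - 26015 - 12310 + 1958 + 627 - 30 - 3
= 966467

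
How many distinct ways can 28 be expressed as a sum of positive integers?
3718

p(n) counts ways to write n as a sum of positive integers (order ignored).
Euler's pentagonal recurrence: p(k) = p(k-1) + p(k-2) - p(k-5) - p(k-7) + p(k-12) + p(k-15) - ... (offsets j(3j∓1)/2, signs ++--, p(0)=1, p(<0)=0).
DP table for k = 0..27: p(0)=1, p(1)=1, p(2)=2, p(3)=3, p(4)=5, p(5)=7, p(6)=11, p(7)=15, p(8)=22, p(9)=30, p(10)=42, p(11)=56, p(12)=77, p(13)=101, p(14)=135, p(15)=176, p(16)=231, p(17)=297, p(18)=385, p(19)=490, p(20)=627, p(21)=792, p(22)=1002, p(23)=1255, p(24)=1575, p(25)=1958, p(26)=2436, p(27)=3010.
Final step: p(28) = p(27) + p(26) - p(23) - p(21) + p(16) + p(13) - p(6) - p(2)
= 3010 + 2436 - 1255 - 792 + 231 + 101 - 11 - 2
= 3718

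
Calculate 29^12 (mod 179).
93

Repeated squaring. Binary of 12 = 1100.
29^1 ≡ 29 (mod 179); 29^2 ≡ 125 (mod 179); 29^4 ≡ 52 (mod 179); 29^8 ≡ 19 (mod 179)
29^12 = 29^4 × 29^8 ≡ 93 (mod 179)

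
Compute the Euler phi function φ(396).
120

396 = 2^2 × 3^2 × 11
φ(n) = n × ∏(1 - 1/p) for each prime p dividing n
φ(396) = 396 × (1 - 1/2) × (1 - 1/3) × (1 - 1/11) = 120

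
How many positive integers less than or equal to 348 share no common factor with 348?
112

348 = 2^2 × 3 × 29
φ(n) = n × ∏(1 - 1/p) for each prime p dividing n
φ(348) = 348 × (1 - 1/2) × (1 - 1/3) × (1 - 1/29) = 112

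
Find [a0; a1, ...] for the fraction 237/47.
[5; 23, 2]

Euclidean algorithm steps:
237 = 5 × 47 + 2
47 = 23 × 2 + 1
2 = 2 × 1 + 0
Continued fraction: [5; 23, 2]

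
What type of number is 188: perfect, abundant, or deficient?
deficient

Proper divisors of 188: sum = 1 + 2 + 4 + 47 + 94 = 148
Since 148 < 188, 188 is deficient.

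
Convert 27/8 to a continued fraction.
[3; 2, 1, 2]

Euclidean algorithm steps:
27 = 3 × 8 + 3
8 = 2 × 3 + 2
3 = 1 × 2 + 1
2 = 2 × 1 + 0
Continued fraction: [3; 2, 1, 2]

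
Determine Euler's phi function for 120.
32

120 = 2^3 × 3 × 5
φ(n) = n × ∏(1 - 1/p) for each prime p dividing n
φ(120) = 120 × (1 - 1/2) × (1 - 1/3) × (1 - 1/5) = 32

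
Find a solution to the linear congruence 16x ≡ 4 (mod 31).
x ≡ 8 (mod 31)

gcd(16, 31) = 1, which divides 4, so solutions exist.
Find 16^(-1) mod 31 by the extended Euclidean algorithm:
31 = 1 × 16 + 15  ⟹  15 = (1)·31 + (-1)·16
16 = 1 × 15 + 1  ⟹  1 = (-1)·31 + (2)·16
So (2)·16 ≡ 1 (mod 31), i.e. 16^(-1) ≡ 2 (mod 31).
x ≡ 2 × 4 = 8 ≡ 8 (mod 31).
Check: 16 × 8 = 128 ≡ 4 (mod 31).
Unique solution: x ≡ 8 (mod 31)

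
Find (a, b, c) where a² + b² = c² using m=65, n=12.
(4081, 1560, 4369)

Euclid's formula: a = m² - n², b = 2mn, c = m² + n²
m = 65, n = 12
a = 65² - 12² = 4225 - 144 = 4081
b = 2 × 65 × 12 = 1560
c = 65² + 12² = 4225 + 144 = 4369
Verification: 4081² + 1560² = 16654561 + 2433600 = 19088161 = 4369² ✓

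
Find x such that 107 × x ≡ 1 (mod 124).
51

gcd(107, 124) = 1, so the inverse exists.
Extended Euclidean algorithm on (124, 107):
124 = 1 × 107 + 17  ⟹  17 = (1)·124 + (-1)·107
107 = 6 × 17 + 5  ⟹  5 = (-6)·124 + (7)·107
17 = 3 × 5 + 2  ⟹  2 = (19)·124 + (-22)·107
5 = 2 × 2 + 1  ⟹  1 = (-44)·124 + (51)·107
So (51)·107 ≡ 1 (mod 124), i.e. 107^(-1) ≡ 51 (mod 124).
Check: 107 × 51 = 5457 ≡ 1 (mod 124)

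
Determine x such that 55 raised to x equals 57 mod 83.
57

Baby-step giant-step with step n = ⌈√83⌉ = 10.
Baby steps 55^j mod 83 (j:value) for j=0..9: 0:1, 1:55, 2:37, 3:43, 4:41, 5:14, 6:23, 7:20, 8:21, 9:76.
Giant-step multiplier: 55^(-10) ≡ 55^(82-10) = 55^72 ≡ 36 (mod 83).
Giant steps γ_i = 57·36^i mod 83: γ_0=57, γ_1=60, γ_2=2, γ_3=72, γ_4=19, γ_5=20 (in table at j=7).
x = i·n + j = 5·10 + 7 = 57.
Check: 55^57 ≡ 57 (mod 83).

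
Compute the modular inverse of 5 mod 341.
273

gcd(5, 341) = 1, so the inverse exists.
Extended Euclidean algorithm on (341, 5):
341 = 68 × 5 + 1  ⟹  1 = (1)·341 + (-68)·5
So (-68)·5 ≡ 1 (mod 341), i.e. 5^(-1) ≡ -68 ≡ 273 (mod 341).
Check: 5 × 273 = 1365 ≡ 1 (mod 341)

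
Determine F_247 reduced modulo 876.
457

Matrix identity: Q^n = [[F_(n+1), F_n], [F_n, F_(n-1)]] with Q = [[1,1],[1,0]].
n = 247 = 11110111₂. Square-and-multiply, entries mod 876:
Q^1 = [[1,1],[1,0]]
Q^3 = (Q^1)²·Q = [[3,2],[2,1]]
Q^7 = (Q^3)²·Q = [[21,13],[13,8]]
Q^15 = (Q^7)²·Q = [[111,610],[610,377]]
Q^30 = (Q^15)² = [[733,716],[716,17]]
Q^61 = (Q^30)²·Q = [[509,497],[497,12]]
Q^123 = (Q^61)²·Q = [[279,638],[638,517]]
Q^247 = (Q^123)²·Q = [[225,457],[457,644]]
F_247 mod 876 = Q^247[0][1] = 457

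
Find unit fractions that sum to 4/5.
1/2 + 1/4 + 1/20

Greedy algorithm:
4/5: ceiling(5/4) = 2, use 1/2
3/10: ceiling(10/3) = 4, use 1/4
1/20: ceiling(20/1) = 20, use 1/20
Result: 4/5 = 1/2 + 1/4 + 1/20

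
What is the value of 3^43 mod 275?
27

Repeated squaring. Binary of 43 = 101011.
3^1 ≡ 3 (mod 275); 3^2 ≡ 9 (mod 275); 3^4 ≡ 81 (mod 275); 3^8 ≡ 236 (mod 275); 3^16 ≡ 146 (mod 275); 3^32 ≡ 141 (mod 275)
3^43 = 3^1 × 3^2 × 3^8 × 3^32 ≡ 27 (mod 275)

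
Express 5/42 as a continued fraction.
[0; 8, 2, 2]

Euclidean algorithm steps:
5 = 0 × 42 + 5
42 = 8 × 5 + 2
5 = 2 × 2 + 1
2 = 2 × 1 + 0
Continued fraction: [0; 8, 2, 2]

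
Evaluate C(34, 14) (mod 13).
3

Using Lucas' theorem:
Write n=34 and k=14 in base 13:
n in base 13: [2, 8]
k in base 13: [1, 1]
C(34,14) mod 13 = ∏ C(n_i, k_i) mod 13
Digit binomials (mod 13): C(2,1) = 2; C(8,1) = 8
Product: 2 × 8 = 16 ≡ 3 (mod 13)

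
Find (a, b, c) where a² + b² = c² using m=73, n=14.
(5133, 2044, 5525)

Euclid's formula: a = m² - n², b = 2mn, c = m² + n²
m = 73, n = 14
a = 73² - 14² = 5329 - 196 = 5133
b = 2 × 73 × 14 = 2044
c = 73² + 14² = 5329 + 196 = 5525
Verification: 5133² + 2044² = 26347689 + 4177936 = 30525625 = 5525² ✓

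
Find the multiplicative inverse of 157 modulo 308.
257

gcd(157, 308) = 1, so the inverse exists.
Extended Euclidean algorithm on (308, 157):
308 = 1 × 157 + 151  ⟹  151 = (1)·308 + (-1)·157
157 = 1 × 151 + 6  ⟹  6 = (-1)·308 + (2)·157
151 = 25 × 6 + 1  ⟹  1 = (26)·308 + (-51)·157
So (-51)·157 ≡ 1 (mod 308), i.e. 157^(-1) ≡ -51 ≡ 257 (mod 308).
Check: 157 × 257 = 40349 ≡ 1 (mod 308)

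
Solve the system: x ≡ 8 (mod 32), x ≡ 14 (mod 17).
456

Using Chinese Remainder Theorem:
M = 32 × 17 = 544
M1 = 17, M2 = 32
y1 = 17^(-1) mod 32 = 17
y2 = 32^(-1) mod 17 = 8
x = (8×17×17 + 14×32×8) mod 544 = 456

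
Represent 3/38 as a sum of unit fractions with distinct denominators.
1/13 + 1/494

Greedy algorithm:
3/38: ceiling(38/3) = 13, use 1/13
1/494: ceiling(494/1) = 494, use 1/494
Result: 3/38 = 1/13 + 1/494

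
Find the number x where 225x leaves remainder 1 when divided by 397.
30

gcd(225, 397) = 1, so the inverse exists.
Extended Euclidean algorithm on (397, 225):
397 = 1 × 225 + 172  ⟹  172 = (1)·397 + (-1)·225
225 = 1 × 172 + 53  ⟹  53 = (-1)·397 + (2)·225
172 = 3 × 53 + 13  ⟹  13 = (4)·397 + (-7)·225
53 = 4 × 13 + 1  ⟹  1 = (-17)·397 + (30)·225
So (30)·225 ≡ 1 (mod 397), i.e. 225^(-1) ≡ 30 (mod 397).
Check: 225 × 30 = 6750 ≡ 1 (mod 397)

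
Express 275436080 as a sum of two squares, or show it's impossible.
Not possible

Factorization: 275436080 = 2^4 × 5 × 151^3
By Fermat: n is sum of two squares iff every prime p ≡ 3 (mod 4) appears to even power.
Prime(s) ≡ 3 (mod 4) with odd exponent: [(151, 3)]
Therefore 275436080 cannot be expressed as a² + b².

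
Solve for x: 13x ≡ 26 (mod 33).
x ≡ 2 (mod 33)

gcd(13, 33) = 1, which divides 26, so solutions exist.
Find 13^(-1) mod 33 by the extended Euclidean algorithm:
33 = 2 × 13 + 7  ⟹  7 = (1)·33 + (-2)·13
13 = 1 × 7 + 6  ⟹  6 = (-1)·33 + (3)·13
7 = 1 × 6 + 1  ⟹  1 = (2)·33 + (-5)·13
So (-5)·13 ≡ 1 (mod 33), i.e. 13^(-1) ≡ -5 ≡ 28 (mod 33).
x ≡ 28 × 26 = 728 ≡ 2 (mod 33).
Check: 13 × 2 = 26 ≡ 26 (mod 33).
Unique solution: x ≡ 2 (mod 33)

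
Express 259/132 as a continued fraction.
[1; 1, 25, 2, 2]

Euclidean algorithm steps:
259 = 1 × 132 + 127
132 = 1 × 127 + 5
127 = 25 × 5 + 2
5 = 2 × 2 + 1
2 = 2 × 1 + 0
Continued fraction: [1; 1, 25, 2, 2]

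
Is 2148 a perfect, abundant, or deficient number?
abundant

Proper divisors of 2148: sum = 1 + 2 + 3 + 4 + 6 + 12 + 179 + 358 + 537 + 716 + 1074 = 2892
Since 2892 > 2148, 2148 is abundant.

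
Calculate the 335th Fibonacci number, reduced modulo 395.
375

Matrix identity: Q^n = [[F_(n+1), F_n], [F_n, F_(n-1)]] with Q = [[1,1],[1,0]].
n = 335 = 101001111₂. Square-and-multiply, entries mod 395:
Q^1 = [[1,1],[1,0]]
Q^2 = (Q^1)² = [[2,1],[1,1]]
Q^5 = (Q^2)²·Q = [[8,5],[5,3]]
Q^10 = (Q^5)² = [[89,55],[55,34]]
Q^20 = (Q^10)² = [[281,50],[50,231]]
Q^41 = (Q^20)²·Q = [[16,91],[91,320]]
Q^83 = (Q^41)²·Q = [[8,242],[242,161]]
Q^167 = (Q^83)²·Q = [[381,168],[168,213]]
Q^335 = (Q^167)²·Q = [[232,375],[375,252]]
F_335 mod 395 = Q^335[0][1] = 375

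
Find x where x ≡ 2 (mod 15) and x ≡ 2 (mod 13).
2

Using Chinese Remainder Theorem:
M = 15 × 13 = 195
M1 = 13, M2 = 15
y1 = 13^(-1) mod 15 = 7
y2 = 15^(-1) mod 13 = 7
x = (2×13×7 + 2×15×7) mod 195 = 2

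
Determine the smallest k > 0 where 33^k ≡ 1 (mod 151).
6

151 is prime, so ord(33) divides φ(151) = 150.
Divisors of 150: 1, 2, 3, 5, 6, 10, 15, 25, 30, 50, 75, 150.
Repeated squaring: 33^1 ≡ 33, 33^2 ≡ 32, 33^4 ≡ 118, 33^8 ≡ 32, 33^16 ≡ 118, 33^32 ≡ 32, 33^64 ≡ 118, 33^128 ≡ 32 (mod 151).
Test 33^d mod 151 for each divisor d in increasing order:
33^1 ≡ 33
33^2 ≡ 32
33^3 = 33^2·33^1 ≡ 150
33^5 = 33^4·33^1 ≡ 119
33^6 = 33^4·33^2 ≡ 1  ← first divisor giving 1
The order is 6.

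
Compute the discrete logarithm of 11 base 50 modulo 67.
53

Baby-step giant-step with step n = ⌈√67⌉ = 9.
Baby steps 50^j mod 67 (j:value) for j=0..8: 0:1, 1:50, 2:21, 3:45, 4:39, 5:7, 6:15, 7:13, 8:47.
Giant-step multiplier: 50^(-9) ≡ 50^(66-9) = 50^57 ≡ 27 (mod 67).
Giant steps γ_i = 11·27^i mod 67: γ_0=11, γ_1=29, γ_2=46, γ_3=36, γ_4=34, γ_5=47 (in table at j=8).
x = i·n + j = 5·9 + 8 = 53.
Check: 50^53 ≡ 11 (mod 67).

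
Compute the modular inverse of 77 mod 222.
173

gcd(77, 222) = 1, so the inverse exists.
Extended Euclidean algorithm on (222, 77):
222 = 2 × 77 + 68  ⟹  68 = (1)·222 + (-2)·77
77 = 1 × 68 + 9  ⟹  9 = (-1)·222 + (3)·77
68 = 7 × 9 + 5  ⟹  5 = (8)·222 + (-23)·77
9 = 1 × 5 + 4  ⟹  4 = (-9)·222 + (26)·77
5 = 1 × 4 + 1  ⟹  1 = (17)·222 + (-49)·77
So (-49)·77 ≡ 1 (mod 222), i.e. 77^(-1) ≡ -49 ≡ 173 (mod 222).
Check: 77 × 173 = 13321 ≡ 1 (mod 222)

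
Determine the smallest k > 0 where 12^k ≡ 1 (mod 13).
2

13 is prime, so ord(12) divides φ(13) = 12.
Divisors of 12: 1, 2, 3, 4, 6, 12.
Repeated squaring: 12^1 ≡ 12, 12^2 ≡ 1, 12^4 ≡ 1, 12^8 ≡ 1 (mod 13).
Test 12^d mod 13 for each divisor d in increasing order:
12^1 ≡ 12
12^2 ≡ 1  ← first divisor giving 1
The order is 2.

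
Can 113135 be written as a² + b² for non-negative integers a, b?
Not possible

Factorization: 113135 = 5 × 11^3 × 17
By Fermat: n is sum of two squares iff every prime p ≡ 3 (mod 4) appears to even power.
Prime(s) ≡ 3 (mod 4) with odd exponent: [(11, 3)]
Therefore 113135 cannot be expressed as a² + b².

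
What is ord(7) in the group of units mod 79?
78

79 is prime, so ord(7) divides φ(79) = 78.
Divisors of 78: 1, 2, 3, 6, 13, 26, 39, 78.
Repeated squaring: 7^1 ≡ 7, 7^2 ≡ 49, 7^4 ≡ 31, 7^8 ≡ 13, 7^16 ≡ 11, 7^32 ≡ 42, 7^64 ≡ 26 (mod 79).
Test 7^d mod 79 for each divisor d in increasing order:
7^1 ≡ 7
7^2 ≡ 49
7^3 = 7^2·7^1 ≡ 27
7^6 = 7^4·7^2 ≡ 18
7^13 = 7^8·7^4·7^1 ≡ 56
7^26 = 7^16·7^8·7^2 ≡ 55
7^39 = 7^32·7^4·7^2·7^1 ≡ 78
7^78 = 7^64·7^8·7^4·7^2 ≡ 1  ← first divisor giving 1
The order is 78.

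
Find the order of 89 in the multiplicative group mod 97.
16

97 is prime, so ord(89) divides φ(97) = 96.
Divisors of 96: 1, 2, 3, 4, 6, 8, 12, 16, 24, 32, 48, 96.
Repeated squaring: 89^1 ≡ 89, 89^2 ≡ 64, 89^4 ≡ 22, 89^8 ≡ 96, 89^16 ≡ 1, 89^32 ≡ 1, 89^64 ≡ 1 (mod 97).
Test 89^d mod 97 for each divisor d in increasing order:
89^1 ≡ 89
89^2 ≡ 64
89^3 = 89^2·89^1 ≡ 70
89^4 ≡ 22
89^6 = 89^4·89^2 ≡ 50
89^8 ≡ 96
89^12 = 89^8·89^4 ≡ 75
89^16 ≡ 1  ← first divisor giving 1
The order is 16.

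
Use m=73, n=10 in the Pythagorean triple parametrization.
(5229, 1460, 5429)

Euclid's formula: a = m² - n², b = 2mn, c = m² + n²
m = 73, n = 10
a = 73² - 10² = 5329 - 100 = 5229
b = 2 × 73 × 10 = 1460
c = 73² + 10² = 5329 + 100 = 5429
Verification: 5229² + 1460² = 27342441 + 2131600 = 29474041 = 5429² ✓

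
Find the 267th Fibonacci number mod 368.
274

Matrix identity: Q^n = [[F_(n+1), F_n], [F_n, F_(n-1)]] with Q = [[1,1],[1,0]].
n = 267 = 100001011₂. Square-and-multiply, entries mod 368:
Q^1 = [[1,1],[1,0]]
Q^2 = (Q^1)² = [[2,1],[1,1]]
Q^4 = (Q^2)² = [[5,3],[3,2]]
Q^8 = (Q^4)² = [[34,21],[21,13]]
Q^16 = (Q^8)² = [[125,251],[251,242]]
Q^33 = (Q^16)²·Q = [[359,242],[242,117]]
Q^66 = (Q^33)² = [[133,8],[8,125]]
Q^133 = (Q^66)²·Q = [[313,89],[89,224]]
Q^267 = (Q^133)²·Q = [[227,274],[274,321]]
F_267 mod 368 = Q^267[0][1] = 274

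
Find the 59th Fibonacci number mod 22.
1

Matrix identity: Q^n = [[F_(n+1), F_n], [F_n, F_(n-1)]] with Q = [[1,1],[1,0]].
n = 59 = 111011₂. Square-and-multiply, entries mod 22:
Q^1 = [[1,1],[1,0]]
Q^3 = (Q^1)²·Q = [[3,2],[2,1]]
Q^7 = (Q^3)²·Q = [[21,13],[13,8]]
Q^14 = (Q^7)² = [[16,3],[3,13]]
Q^29 = (Q^14)²·Q = [[0,1],[1,21]]
Q^59 = (Q^29)²·Q = [[0,1],[1,21]]
F_59 mod 22 = Q^59[0][1] = 1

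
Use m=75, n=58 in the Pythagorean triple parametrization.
(2261, 8700, 8989)

Euclid's formula: a = m² - n², b = 2mn, c = m² + n²
m = 75, n = 58
a = 75² - 58² = 5625 - 3364 = 2261
b = 2 × 75 × 58 = 8700
c = 75² + 58² = 5625 + 3364 = 8989
Verification: 2261² + 8700² = 5112121 + 75690000 = 80802121 = 8989² ✓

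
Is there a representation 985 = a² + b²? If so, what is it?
12² + 29² (a=12, b=29)

Factorization: 985 = 5 × 197
By Fermat: n is sum of two squares iff every prime p ≡ 3 (mod 4) appears to even power.
All primes ≡ 3 (mod 4) appear to even power.
Search a = 0, 1, 2, … for 985 - a² a perfect square: first hit at a = 12: 985 - 144 = 841 = 29².
985 = 12² + 29² = 144 + 841 ✓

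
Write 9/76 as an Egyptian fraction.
1/9 + 1/137 + 1/93708

Greedy algorithm:
9/76: ceiling(76/9) = 9, use 1/9
5/684: ceiling(684/5) = 137, use 1/137
1/93708: ceiling(93708/1) = 93708, use 1/93708
Result: 9/76 = 1/9 + 1/137 + 1/93708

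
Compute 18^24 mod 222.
174

Repeated squaring. Binary of 24 = 11000.
18^1 ≡ 18 (mod 222); 18^2 ≡ 102 (mod 222); 18^4 ≡ 192 (mod 222); 18^8 ≡ 12 (mod 222); 18^16 ≡ 144 (mod 222)
18^24 = 18^8 × 18^16 ≡ 174 (mod 222)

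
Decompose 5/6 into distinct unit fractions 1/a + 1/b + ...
1/2 + 1/3

Greedy algorithm:
5/6: ceiling(6/5) = 2, use 1/2
1/3: ceiling(3/1) = 3, use 1/3
Result: 5/6 = 1/2 + 1/3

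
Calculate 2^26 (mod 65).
4

Repeated squaring. Binary of 26 = 11010.
2^1 ≡ 2 (mod 65); 2^2 ≡ 4 (mod 65); 2^4 ≡ 16 (mod 65); 2^8 ≡ 61 (mod 65); 2^16 ≡ 16 (mod 65)
2^26 = 2^2 × 2^8 × 2^16 ≡ 4 (mod 65)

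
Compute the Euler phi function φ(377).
336

377 = 13 × 29
φ(n) = n × ∏(1 - 1/p) for each prime p dividing n
φ(377) = 377 × (1 - 1/13) × (1 - 1/29) = 336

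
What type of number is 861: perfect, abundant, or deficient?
deficient

Proper divisors of 861: sum = 1 + 3 + 7 + 21 + 41 + 123 + 287 = 483
Since 483 < 861, 861 is deficient.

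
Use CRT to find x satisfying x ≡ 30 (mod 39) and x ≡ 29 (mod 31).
1083

Using Chinese Remainder Theorem:
M = 39 × 31 = 1209
M1 = 31, M2 = 39
y1 = 31^(-1) mod 39 = 34
y2 = 39^(-1) mod 31 = 4
x = (30×31×34 + 29×39×4) mod 1209 = 1083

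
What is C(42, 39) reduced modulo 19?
4

Using Lucas' theorem:
Write n=42 and k=39 in base 19:
n in base 19: [2, 4]
k in base 19: [2, 1]
C(42,39) mod 19 = ∏ C(n_i, k_i) mod 19
Digit binomials (mod 19): C(2,2) = 1; C(4,1) = 4
Product: 1 × 4 = 4 ≡ 4 (mod 19)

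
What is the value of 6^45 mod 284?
20

Repeated squaring. Binary of 45 = 101101.
6^1 ≡ 6 (mod 284); 6^2 ≡ 36 (mod 284); 6^4 ≡ 160 (mod 284); 6^8 ≡ 40 (mod 284); 6^16 ≡ 180 (mod 284); 6^32 ≡ 24 (mod 284)
6^45 = 6^1 × 6^4 × 6^8 × 6^32 ≡ 20 (mod 284)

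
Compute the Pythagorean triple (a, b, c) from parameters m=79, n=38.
(4797, 6004, 7685)

Euclid's formula: a = m² - n², b = 2mn, c = m² + n²
m = 79, n = 38
a = 79² - 38² = 6241 - 1444 = 4797
b = 2 × 79 × 38 = 6004
c = 79² + 38² = 6241 + 1444 = 7685
Verification: 4797² + 6004² = 23011209 + 36048016 = 59059225 = 7685² ✓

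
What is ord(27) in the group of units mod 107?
53

107 is prime, so ord(27) divides φ(107) = 106.
Divisors of 106: 1, 2, 53, 106.
Repeated squaring: 27^1 ≡ 27, 27^2 ≡ 87, 27^4 ≡ 79, 27^8 ≡ 35, 27^16 ≡ 48, 27^32 ≡ 57, 27^64 ≡ 39 (mod 107).
Test 27^d mod 107 for each divisor d in increasing order:
27^1 ≡ 27
27^2 ≡ 87
27^53 = 27^32·27^16·27^4·27^1 ≡ 1  ← first divisor giving 1
The order is 53.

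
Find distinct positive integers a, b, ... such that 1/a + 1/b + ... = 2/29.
1/15 + 1/435

Greedy algorithm:
2/29: ceiling(29/2) = 15, use 1/15
1/435: ceiling(435/1) = 435, use 1/435
Result: 2/29 = 1/15 + 1/435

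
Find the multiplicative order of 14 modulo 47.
23

47 is prime, so ord(14) divides φ(47) = 46.
Divisors of 46: 1, 2, 23, 46.
Repeated squaring: 14^1 ≡ 14, 14^2 ≡ 8, 14^4 ≡ 17, 14^8 ≡ 7, 14^16 ≡ 2, 14^32 ≡ 4 (mod 47).
Test 14^d mod 47 for each divisor d in increasing order:
14^1 ≡ 14
14^2 ≡ 8
14^23 = 14^16·14^4·14^2·14^1 ≡ 1  ← first divisor giving 1
The order is 23.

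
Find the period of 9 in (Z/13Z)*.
3

13 is prime, so ord(9) divides φ(13) = 12.
Divisors of 12: 1, 2, 3, 4, 6, 12.
Repeated squaring: 9^1 ≡ 9, 9^2 ≡ 3, 9^4 ≡ 9, 9^8 ≡ 3 (mod 13).
Test 9^d mod 13 for each divisor d in increasing order:
9^1 ≡ 9
9^2 ≡ 3
9^3 = 9^2·9^1 ≡ 1  ← first divisor giving 1
The order is 3.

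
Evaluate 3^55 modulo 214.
9

Repeated squaring. Binary of 55 = 110111.
3^1 ≡ 3 (mod 214); 3^2 ≡ 9 (mod 214); 3^4 ≡ 81 (mod 214); 3^8 ≡ 141 (mod 214); 3^16 ≡ 193 (mod 214); 3^32 ≡ 13 (mod 214)
3^55 = 3^1 × 3^2 × 3^4 × 3^16 × 3^32 ≡ 9 (mod 214)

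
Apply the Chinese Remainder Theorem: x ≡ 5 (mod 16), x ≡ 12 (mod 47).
341

Using Chinese Remainder Theorem:
M = 16 × 47 = 752
M1 = 47, M2 = 16
y1 = 47^(-1) mod 16 = 15
y2 = 16^(-1) mod 47 = 3
x = (5×47×15 + 12×16×3) mod 752 = 341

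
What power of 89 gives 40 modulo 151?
14

Baby-step giant-step with step n = ⌈√151⌉ = 13.
Baby steps 89^j mod 151 (j:value) for j=0..12: 0:1, 1:89, 2:69, 3:101, 4:80, 5:23, 6:84, 7:77, 8:58, 9:28, 10:76, 11:120, 12:110.
Giant-step multiplier: 89^(-13) ≡ 89^(150-13) = 89^137 ≡ 6 (mod 151).
Giant steps γ_i = 40·6^i mod 151: γ_0=40, γ_1=89 (in table at j=1).
x = i·n + j = 1·13 + 1 = 14.
Check: 89^14 ≡ 40 (mod 151).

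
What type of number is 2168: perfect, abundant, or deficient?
deficient

Proper divisors of 2168: sum = 1 + 2 + 4 + 8 + 271 + 542 + 1084 = 1912
Since 1912 < 2168, 2168 is deficient.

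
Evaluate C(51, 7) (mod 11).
1

Using Lucas' theorem:
Write n=51 and k=7 in base 11:
n in base 11: [4, 7]
k in base 11: [0, 7]
C(51,7) mod 11 = ∏ C(n_i, k_i) mod 11
Digit binomials (mod 11): C(4,0) = 1; C(7,7) = 1
Product: 1 × 1 = 1 ≡ 1 (mod 11)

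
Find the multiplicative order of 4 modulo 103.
51

103 is prime, so ord(4) divides φ(103) = 102.
Divisors of 102: 1, 2, 3, 6, 17, 34, 51, 102.
Repeated squaring: 4^1 ≡ 4, 4^2 ≡ 16, 4^4 ≡ 50, 4^8 ≡ 28, 4^16 ≡ 63, 4^32 ≡ 55, 4^64 ≡ 38 (mod 103).
Test 4^d mod 103 for each divisor d in increasing order:
4^1 ≡ 4
4^2 ≡ 16
4^3 = 4^2·4^1 ≡ 64
4^6 = 4^4·4^2 ≡ 79
4^17 = 4^16·4^1 ≡ 46
4^34 = 4^32·4^2 ≡ 56
4^51 = 4^32·4^16·4^2·4^1 ≡ 1  ← first divisor giving 1
The order is 51.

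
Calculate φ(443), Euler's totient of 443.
442

443 = 443
φ(n) = n × ∏(1 - 1/p) for each prime p dividing n
φ(443) = 443 × (1 - 1/443) = 442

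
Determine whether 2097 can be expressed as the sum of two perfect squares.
24² + 39² (a=24, b=39)

Factorization: 2097 = 3^2 × 233
By Fermat: n is sum of two squares iff every prime p ≡ 3 (mod 4) appears to even power.
All primes ≡ 3 (mod 4) appear to even power.
Search a = 0, 1, 2, … for 2097 - a² a perfect square: first hit at a = 24: 2097 - 576 = 1521 = 39².
2097 = 24² + 39² = 576 + 1521 ✓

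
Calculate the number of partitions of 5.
7

p(n) counts ways to write n as a sum of positive integers (order ignored).
Examples: 5; 4 + 1; 3 + 2; 3 + 1 + 1; 2 + 2 + 1; ... (7 total)
p(5) = 7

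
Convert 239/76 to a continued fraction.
[3; 6, 1, 10]

Euclidean algorithm steps:
239 = 3 × 76 + 11
76 = 6 × 11 + 10
11 = 1 × 10 + 1
10 = 10 × 1 + 0
Continued fraction: [3; 6, 1, 10]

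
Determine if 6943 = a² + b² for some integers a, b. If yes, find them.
Not possible

Factorization: 6943 = 53 × 131
By Fermat: n is sum of two squares iff every prime p ≡ 3 (mod 4) appears to even power.
Prime(s) ≡ 3 (mod 4) with odd exponent: [(131, 1)]
Therefore 6943 cannot be expressed as a² + b².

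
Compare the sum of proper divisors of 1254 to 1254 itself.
abundant

Proper divisors of 1254: sum = 1 + 2 + 3 + 6 + 11 + 19 + 22 + 33 + 38 + 57 + 66 + 114 + 209 + 418 + 627 = 1626
Since 1626 > 1254, 1254 is abundant.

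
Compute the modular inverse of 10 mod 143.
43

gcd(10, 143) = 1, so the inverse exists.
Extended Euclidean algorithm on (143, 10):
143 = 14 × 10 + 3  ⟹  3 = (1)·143 + (-14)·10
10 = 3 × 3 + 1  ⟹  1 = (-3)·143 + (43)·10
So (43)·10 ≡ 1 (mod 143), i.e. 10^(-1) ≡ 43 (mod 143).
Check: 10 × 43 = 430 ≡ 1 (mod 143)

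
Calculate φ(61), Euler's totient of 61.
60

61 = 61
φ(n) = n × ∏(1 - 1/p) for each prime p dividing n
φ(61) = 61 × (1 - 1/61) = 60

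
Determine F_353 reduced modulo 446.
255

Matrix identity: Q^n = [[F_(n+1), F_n], [F_n, F_(n-1)]] with Q = [[1,1],[1,0]].
n = 353 = 101100001₂. Square-and-multiply, entries mod 446:
Q^1 = [[1,1],[1,0]]
Q^2 = (Q^1)² = [[2,1],[1,1]]
Q^5 = (Q^2)²·Q = [[8,5],[5,3]]
Q^11 = (Q^5)²·Q = [[144,89],[89,55]]
Q^22 = (Q^11)² = [[113,317],[317,242]]
Q^44 = (Q^22)² = [[420,143],[143,277]]
Q^88 = (Q^44)² = [[163,213],[213,396]]
Q^176 = (Q^88)² = [[132,431],[431,147]]
Q^353 = (Q^176)²·Q = [[84,255],[255,275]]
F_353 mod 446 = Q^353[0][1] = 255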